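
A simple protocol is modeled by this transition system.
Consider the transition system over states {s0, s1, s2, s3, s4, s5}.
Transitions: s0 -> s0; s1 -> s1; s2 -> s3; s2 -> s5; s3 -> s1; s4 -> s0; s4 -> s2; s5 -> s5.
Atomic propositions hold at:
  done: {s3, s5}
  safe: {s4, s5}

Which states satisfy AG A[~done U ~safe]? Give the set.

{s0, s1, s3}

Sat(~done) = {s0, s1, s2, s4}
Sat(~safe) = {s0, s1, s2, s3}
A[~done U ~safe]: least fixpoint, start Z0 = Sat(~safe) = {s0, s1, s2, s3}, add states in Sat(~done) with every successor in Z. Z1 = {s0, s1, s2, s3, s4}; fixed.
Sat(A[~done U ~safe]) = {s0, s1, s2, s3, s4}
AG A[~done U ~safe]: greatest fixpoint, start Z0 = {s0, s1, s2, s3, s4}, keep only states in Sat with every successor in Z. Z1 = {s0, s1, s3, s4}; Z2 = {s0, s1, s3}; fixed.
Sat(AG A[~done U ~safe]) = {s0, s1, s3}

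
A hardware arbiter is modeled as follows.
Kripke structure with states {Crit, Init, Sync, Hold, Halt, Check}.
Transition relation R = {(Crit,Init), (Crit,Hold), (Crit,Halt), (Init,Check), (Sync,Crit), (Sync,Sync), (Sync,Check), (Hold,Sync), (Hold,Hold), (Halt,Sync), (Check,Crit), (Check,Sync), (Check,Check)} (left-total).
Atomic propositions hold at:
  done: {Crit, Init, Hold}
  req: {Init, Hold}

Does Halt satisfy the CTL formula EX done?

Sat(EX done) = {s : some successor in {Crit, Init, Hold}} = {Crit, Sync, Hold, Check}
Halt ∉ Sat(EX done) = {Crit, Sync, Hold, Check}, so the formula does not hold at Halt.

No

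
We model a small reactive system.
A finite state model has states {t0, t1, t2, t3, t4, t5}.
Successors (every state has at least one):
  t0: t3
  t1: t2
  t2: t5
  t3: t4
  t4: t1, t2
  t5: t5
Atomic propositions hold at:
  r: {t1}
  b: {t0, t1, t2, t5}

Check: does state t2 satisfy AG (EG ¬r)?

Sat(¬r) = {t0, t2, t3, t4, t5}
EG ¬r: greatest fixpoint, start Z0 = {t0, t2, t3, t4, t5}, keep only states in Sat with some successor in Z. Already a fixed point.
Sat(EG ¬r) = {t0, t2, t3, t4, t5}
AG (EG ¬r): greatest fixpoint, start Z0 = {t0, t2, t3, t4, t5}, keep only states in Sat with every successor in Z. Z1 = {t0, t2, t3, t5}; Z2 = {t0, t2, t5}; Z3 = {t2, t5}; fixed.
Sat(AG (EG ¬r)) = {t2, t5}
t2 ∈ Sat(AG (EG ¬r)) = {t2, t5}, so the formula holds at t2.

Yes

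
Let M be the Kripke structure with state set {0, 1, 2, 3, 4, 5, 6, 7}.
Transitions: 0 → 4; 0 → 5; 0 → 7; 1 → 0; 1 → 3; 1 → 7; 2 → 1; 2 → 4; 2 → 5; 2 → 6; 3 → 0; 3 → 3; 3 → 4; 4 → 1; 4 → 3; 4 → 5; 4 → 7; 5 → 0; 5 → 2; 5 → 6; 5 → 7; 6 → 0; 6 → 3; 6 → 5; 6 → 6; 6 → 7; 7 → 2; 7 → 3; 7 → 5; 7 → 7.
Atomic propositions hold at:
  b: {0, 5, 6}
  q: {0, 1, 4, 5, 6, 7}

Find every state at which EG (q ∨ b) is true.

{0, 1, 4, 5, 6, 7}

Sat(q ∨ b) = {0, 1, 4, 5, 6, 7}
EG (q ∨ b): greatest fixpoint, start Z0 = {0, 1, 4, 5, 6, 7}, keep only states in Sat with some successor in Z. Already a fixed point.
Sat(EG (q ∨ b)) = {0, 1, 4, 5, 6, 7}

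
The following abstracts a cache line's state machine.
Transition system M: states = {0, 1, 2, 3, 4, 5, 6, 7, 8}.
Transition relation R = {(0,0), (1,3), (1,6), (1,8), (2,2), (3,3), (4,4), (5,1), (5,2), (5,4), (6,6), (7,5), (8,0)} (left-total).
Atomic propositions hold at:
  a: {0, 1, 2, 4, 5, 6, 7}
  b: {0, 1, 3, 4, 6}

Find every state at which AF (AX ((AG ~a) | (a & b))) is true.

Sat(~a) = {3, 8}
AG ~a: greatest fixpoint, start Z0 = {3, 8}, keep only states in Sat with every successor in Z. Z1 = {3}; fixed.
Sat(AG ~a) = {3}
Sat(a & b) = {0, 1, 4, 6}
Sat((AG ~a) | (a & b)) = {0, 1, 3, 4, 6}
Sat(AX ((AG ~a) | (a & b))) = {s : every successor in {0, 1, 3, 4, 6}} = {0, 3, 4, 6, 8}
AF (AX ((AG ~a) | (a & b))): least fixpoint, start Z0 = {0, 3, 4, 6, 8}, add states with every successor in Z. Z1 = {0, 1, 3, 4, 6, 8}; fixed.
Sat(AF (AX ((AG ~a) | (a & b)))) = {0, 1, 3, 4, 6, 8}

{0, 1, 3, 4, 6, 8}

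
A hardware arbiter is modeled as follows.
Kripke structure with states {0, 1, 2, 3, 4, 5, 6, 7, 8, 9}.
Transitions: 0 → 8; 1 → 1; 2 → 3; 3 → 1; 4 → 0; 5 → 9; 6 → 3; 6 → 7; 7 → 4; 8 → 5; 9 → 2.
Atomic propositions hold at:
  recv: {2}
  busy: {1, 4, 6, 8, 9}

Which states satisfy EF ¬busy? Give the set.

Sat(¬busy) = {0, 2, 3, 5, 7}
EF ¬busy: least fixpoint, start Z0 = {0, 2, 3, 5, 7}, add states with some successor in Z. Z1 = {0, 2, 3, 4, 5, 6, 7, 8, 9}; fixed.
Sat(EF ¬busy) = {0, 2, 3, 4, 5, 6, 7, 8, 9}

{0, 2, 3, 4, 5, 6, 7, 8, 9}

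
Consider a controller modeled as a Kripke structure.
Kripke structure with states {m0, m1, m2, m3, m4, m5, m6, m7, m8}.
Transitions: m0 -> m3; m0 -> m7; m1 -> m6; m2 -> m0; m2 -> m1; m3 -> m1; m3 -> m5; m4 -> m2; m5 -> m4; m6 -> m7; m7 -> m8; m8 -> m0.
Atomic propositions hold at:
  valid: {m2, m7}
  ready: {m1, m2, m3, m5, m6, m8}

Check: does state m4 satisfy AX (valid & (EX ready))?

Sat(EX ready) = {s : some successor in {m1, m2, m3, m5, m6, m8}} = {m0, m1, m2, m3, m4, m7}
Sat(valid & (EX ready)) = {m2, m7}
Sat(AX (valid & (EX ready))) = {s : every successor in {m2, m7}} = {m4, m6}
m4 ∈ Sat(AX (valid & (EX ready))) = {m4, m6}, so the formula holds at m4.

Yes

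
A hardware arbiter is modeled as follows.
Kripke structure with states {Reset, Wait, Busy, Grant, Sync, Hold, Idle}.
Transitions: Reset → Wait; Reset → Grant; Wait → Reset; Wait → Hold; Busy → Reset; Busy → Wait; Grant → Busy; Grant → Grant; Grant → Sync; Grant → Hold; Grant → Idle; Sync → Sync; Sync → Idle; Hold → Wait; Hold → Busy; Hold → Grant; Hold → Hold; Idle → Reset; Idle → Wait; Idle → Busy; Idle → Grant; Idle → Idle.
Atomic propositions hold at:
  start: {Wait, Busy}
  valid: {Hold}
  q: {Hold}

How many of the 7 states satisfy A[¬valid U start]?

Sat(¬valid) = {Reset, Wait, Busy, Grant, Sync, Idle}
A[¬valid U start]: least fixpoint, start Z0 = Sat(start) = {Wait, Busy}, add states in Sat(¬valid) with every successor in Z. Already a fixed point.
Sat(A[¬valid U start]) = {Wait, Busy}
|Sat(A[¬valid U start])| = |{Wait, Busy}| = 2.

2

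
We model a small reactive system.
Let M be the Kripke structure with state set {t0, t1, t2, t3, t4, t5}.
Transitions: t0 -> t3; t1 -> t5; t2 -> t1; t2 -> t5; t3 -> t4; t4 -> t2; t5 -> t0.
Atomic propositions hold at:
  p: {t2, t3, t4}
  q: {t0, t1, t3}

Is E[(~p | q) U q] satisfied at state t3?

Sat(~p) = {t0, t1, t5}
Sat(~p | q) = {t0, t1, t3, t5}
E[(~p | q) U q]: least fixpoint, start Z0 = Sat(q) = {t0, t1, t3}, add states in Sat(~p | q) with some successor in Z. Z1 = {t0, t1, t3, t5}; fixed.
Sat(E[(~p | q) U q]) = {t0, t1, t3, t5}
t3 ∈ Sat(E[(~p | q) U q]) = {t0, t1, t3, t5}, so the formula holds at t3.

Yes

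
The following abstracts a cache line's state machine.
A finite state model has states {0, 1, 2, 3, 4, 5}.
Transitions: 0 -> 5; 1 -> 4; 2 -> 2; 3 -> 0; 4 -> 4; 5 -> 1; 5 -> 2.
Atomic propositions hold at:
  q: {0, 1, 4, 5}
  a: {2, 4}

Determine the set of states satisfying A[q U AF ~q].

Sat(~q) = {2, 3}
AF ~q: least fixpoint, start Z0 = {2, 3}, add states with every successor in Z. Already a fixed point.
Sat(AF ~q) = {2, 3}
A[q U AF ~q]: least fixpoint, start Z0 = Sat(AF ~q) = {2, 3}, add states in Sat(q) with every successor in Z. Already a fixed point.
Sat(A[q U AF ~q]) = {2, 3}

{2, 3}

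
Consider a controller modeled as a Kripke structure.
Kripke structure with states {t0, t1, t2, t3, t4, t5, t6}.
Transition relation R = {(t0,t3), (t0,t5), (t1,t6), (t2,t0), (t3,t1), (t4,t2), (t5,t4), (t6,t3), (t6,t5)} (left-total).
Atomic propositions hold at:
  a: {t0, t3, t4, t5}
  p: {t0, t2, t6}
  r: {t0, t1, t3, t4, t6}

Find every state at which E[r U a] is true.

E[r U a]: least fixpoint, start Z0 = Sat(a) = {t0, t3, t4, t5}, add states in Sat(r) with some successor in Z. Z1 = {t0, t3, t4, t5, t6}; Z2 = {t0, t1, t3, t4, t5, t6}; fixed.
Sat(E[r U a]) = {t0, t1, t3, t4, t5, t6}

{t0, t1, t3, t4, t5, t6}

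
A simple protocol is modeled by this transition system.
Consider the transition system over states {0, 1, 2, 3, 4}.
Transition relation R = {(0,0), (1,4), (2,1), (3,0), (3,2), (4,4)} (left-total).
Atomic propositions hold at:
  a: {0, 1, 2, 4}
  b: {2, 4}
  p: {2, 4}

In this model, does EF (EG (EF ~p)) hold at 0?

Sat(~p) = {0, 1, 3}
EF ~p: least fixpoint, start Z0 = {0, 1, 3}, add states with some successor in Z. Z1 = {0, 1, 2, 3}; fixed.
Sat(EF ~p) = {0, 1, 2, 3}
EG (EF ~p): greatest fixpoint, start Z0 = {0, 1, 2, 3}, keep only states in Sat with some successor in Z. Z1 = {0, 2, 3}; Z2 = {0, 3}; fixed.
Sat(EG (EF ~p)) = {0, 3}
EF (EG (EF ~p)): least fixpoint, start Z0 = {0, 3}, add states with some successor in Z. Already a fixed point.
Sat(EF (EG (EF ~p))) = {0, 3}
0 ∈ Sat(EF (EG (EF ~p))) = {0, 3}, so the formula holds at 0.

Yes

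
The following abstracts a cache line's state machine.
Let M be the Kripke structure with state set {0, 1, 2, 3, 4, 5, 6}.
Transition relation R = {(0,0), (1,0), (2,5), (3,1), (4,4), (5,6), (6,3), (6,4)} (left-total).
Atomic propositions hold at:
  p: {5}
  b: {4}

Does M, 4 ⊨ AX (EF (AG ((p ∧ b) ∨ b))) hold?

Sat(p ∧ b) = ∅
Sat((p ∧ b) ∨ b) = {4}
AG ((p ∧ b) ∨ b): greatest fixpoint, start Z0 = {4}, keep only states in Sat with every successor in Z. Already a fixed point.
Sat(AG ((p ∧ b) ∨ b)) = {4}
EF (AG ((p ∧ b) ∨ b)): least fixpoint, start Z0 = {4}, add states with some successor in Z. Z1 = {4, 6}; Z2 = {4, 5, 6}; Z3 = {2, 4, 5, 6}; fixed.
Sat(EF (AG ((p ∧ b) ∨ b))) = {2, 4, 5, 6}
Sat(AX (EF (AG ((p ∧ b) ∨ b)))) = {s : every successor in {2, 4, 5, 6}} = {2, 4, 5}
4 ∈ Sat(AX (EF (AG ((p ∧ b) ∨ b)))) = {2, 4, 5}, so the formula holds at 4.

Yes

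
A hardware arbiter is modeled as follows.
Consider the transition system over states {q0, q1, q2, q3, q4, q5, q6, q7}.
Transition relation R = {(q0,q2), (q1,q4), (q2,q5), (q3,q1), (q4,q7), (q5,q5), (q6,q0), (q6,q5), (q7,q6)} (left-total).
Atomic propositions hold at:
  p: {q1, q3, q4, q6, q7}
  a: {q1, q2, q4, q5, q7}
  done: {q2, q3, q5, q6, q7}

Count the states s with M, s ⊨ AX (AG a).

3

AG a: greatest fixpoint, start Z0 = {q1, q2, q4, q5, q7}, keep only states in Sat with every successor in Z. Z1 = {q1, q2, q4, q5}; Z2 = {q1, q2, q5}; Z3 = {q2, q5}; fixed.
Sat(AG a) = {q2, q5}
Sat(AX (AG a)) = {s : every successor in {q2, q5}} = {q0, q2, q5}
|Sat(AX (AG a))| = |{q0, q2, q5}| = 3.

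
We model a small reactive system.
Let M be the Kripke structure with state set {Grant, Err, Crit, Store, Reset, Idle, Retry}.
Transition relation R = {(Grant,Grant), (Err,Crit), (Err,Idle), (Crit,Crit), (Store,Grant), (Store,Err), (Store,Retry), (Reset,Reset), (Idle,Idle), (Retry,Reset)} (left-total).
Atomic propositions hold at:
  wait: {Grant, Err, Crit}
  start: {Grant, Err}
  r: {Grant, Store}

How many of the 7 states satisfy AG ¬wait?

3

Sat(¬wait) = {Store, Reset, Idle, Retry}
AG ¬wait: greatest fixpoint, start Z0 = {Store, Reset, Idle, Retry}, keep only states in Sat with every successor in Z. Z1 = {Reset, Idle, Retry}; fixed.
Sat(AG ¬wait) = {Reset, Idle, Retry}
|Sat(AG ¬wait)| = |{Reset, Idle, Retry}| = 3.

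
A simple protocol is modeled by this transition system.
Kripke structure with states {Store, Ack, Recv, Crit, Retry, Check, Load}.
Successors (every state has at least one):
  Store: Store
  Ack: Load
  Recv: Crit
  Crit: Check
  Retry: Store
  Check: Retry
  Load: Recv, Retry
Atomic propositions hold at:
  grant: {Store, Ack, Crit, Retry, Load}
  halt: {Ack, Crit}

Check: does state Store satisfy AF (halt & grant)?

No

Sat(halt & grant) = {Ack, Crit}
AF (halt & grant): least fixpoint, start Z0 = {Ack, Crit}, add states with every successor in Z. Z1 = {Ack, Recv, Crit}; fixed.
Sat(AF (halt & grant)) = {Ack, Recv, Crit}
Store ∉ Sat(AF (halt & grant)) = {Ack, Recv, Crit}, so the formula does not hold at Store.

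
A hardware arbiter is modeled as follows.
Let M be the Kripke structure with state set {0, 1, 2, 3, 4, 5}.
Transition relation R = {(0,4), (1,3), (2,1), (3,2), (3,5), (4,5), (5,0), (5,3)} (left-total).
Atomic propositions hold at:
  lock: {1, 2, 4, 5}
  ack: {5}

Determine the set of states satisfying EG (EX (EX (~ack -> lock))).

{1, 3, 5}

Sat(~ack) = {0, 1, 2, 3, 4}
Sat(~ack -> lock) = {1, 2, 4, 5}
Sat(EX (~ack -> lock)) = {s : some successor in {1, 2, 4, 5}} = {0, 2, 3, 4}
Sat(EX (EX (~ack -> lock))) = {s : some successor in {0, 2, 3, 4}} = {0, 1, 3, 5}
EG (EX (EX (~ack -> lock))): greatest fixpoint, start Z0 = {0, 1, 3, 5}, keep only states in Sat with some successor in Z. Z1 = {1, 3, 5}; fixed.
Sat(EG (EX (EX (~ack -> lock)))) = {1, 3, 5}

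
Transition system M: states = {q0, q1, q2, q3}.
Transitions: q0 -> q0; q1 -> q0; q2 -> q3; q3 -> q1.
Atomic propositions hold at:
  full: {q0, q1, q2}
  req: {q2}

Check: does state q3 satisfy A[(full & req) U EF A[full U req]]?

No

Sat(full & req) = {q2}
A[full U req]: least fixpoint, start Z0 = Sat(req) = {q2}, add states in Sat(full) with every successor in Z. Already a fixed point.
Sat(A[full U req]) = {q2}
EF A[full U req]: least fixpoint, start Z0 = {q2}, add states with some successor in Z. Already a fixed point.
Sat(EF A[full U req]) = {q2}
A[(full & req) U EF A[full U req]]: least fixpoint, start Z0 = Sat(EF A[full U req]) = {q2}, add states in Sat(full & req) with every successor in Z. Already a fixed point.
Sat(A[(full & req) U EF A[full U req]]) = {q2}
q3 ∉ Sat(A[(full & req) U EF A[full U req]]) = {q2}, so the formula does not hold at q3.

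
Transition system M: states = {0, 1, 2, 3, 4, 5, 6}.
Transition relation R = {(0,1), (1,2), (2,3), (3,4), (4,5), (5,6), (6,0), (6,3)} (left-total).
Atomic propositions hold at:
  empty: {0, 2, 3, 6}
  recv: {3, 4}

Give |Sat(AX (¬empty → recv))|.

5

Sat(¬empty) = {1, 4, 5}
Sat(¬empty → recv) = {0, 2, 3, 4, 6}
Sat(AX (¬empty → recv)) = {s : every successor in {0, 2, 3, 4, 6}} = {1, 2, 3, 5, 6}
|Sat(AX (¬empty → recv))| = |{1, 2, 3, 5, 6}| = 5.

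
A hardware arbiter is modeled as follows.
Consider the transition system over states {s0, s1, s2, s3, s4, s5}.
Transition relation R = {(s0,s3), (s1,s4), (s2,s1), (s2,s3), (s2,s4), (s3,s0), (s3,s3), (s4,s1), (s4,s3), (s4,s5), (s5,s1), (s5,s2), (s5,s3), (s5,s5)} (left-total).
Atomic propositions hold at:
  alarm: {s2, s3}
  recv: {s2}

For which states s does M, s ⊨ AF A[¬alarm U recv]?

{s2}

Sat(¬alarm) = {s0, s1, s4, s5}
A[¬alarm U recv]: least fixpoint, start Z0 = Sat(recv) = {s2}, add states in Sat(¬alarm) with every successor in Z. Already a fixed point.
Sat(A[¬alarm U recv]) = {s2}
AF A[¬alarm U recv]: least fixpoint, start Z0 = {s2}, add states with every successor in Z. Already a fixed point.
Sat(AF A[¬alarm U recv]) = {s2}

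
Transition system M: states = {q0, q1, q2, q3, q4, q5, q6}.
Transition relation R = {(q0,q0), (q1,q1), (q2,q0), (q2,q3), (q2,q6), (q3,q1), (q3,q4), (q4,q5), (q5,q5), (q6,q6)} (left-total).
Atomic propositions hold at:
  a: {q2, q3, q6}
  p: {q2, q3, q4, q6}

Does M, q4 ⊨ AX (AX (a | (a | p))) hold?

Sat(a | p) = {q2, q3, q4, q6}
Sat(a | (a | p)) = {q2, q3, q4, q6}
Sat(AX (a | (a | p))) = {s : every successor in {q2, q3, q4, q6}} = {q6}
Sat(AX (AX (a | (a | p)))) = {s : every successor in {q6}} = {q6}
q4 ∉ Sat(AX (AX (a | (a | p)))) = {q6}, so the formula does not hold at q4.

No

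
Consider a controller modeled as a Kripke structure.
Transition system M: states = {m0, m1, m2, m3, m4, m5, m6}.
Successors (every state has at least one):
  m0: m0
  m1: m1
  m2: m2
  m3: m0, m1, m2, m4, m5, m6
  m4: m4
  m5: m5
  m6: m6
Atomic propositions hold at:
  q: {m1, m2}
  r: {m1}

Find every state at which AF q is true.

AF q: least fixpoint, start Z0 = {m1, m2}, add states with every successor in Z. Already a fixed point.
Sat(AF q) = {m1, m2}

{m1, m2}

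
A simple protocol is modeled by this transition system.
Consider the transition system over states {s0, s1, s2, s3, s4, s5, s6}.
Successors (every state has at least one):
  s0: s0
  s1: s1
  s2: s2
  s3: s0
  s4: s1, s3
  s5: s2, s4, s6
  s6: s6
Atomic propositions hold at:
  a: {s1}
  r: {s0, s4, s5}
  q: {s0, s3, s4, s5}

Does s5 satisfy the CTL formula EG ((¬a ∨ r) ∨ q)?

Sat(¬a) = {s0, s2, s3, s4, s5, s6}
Sat(¬a ∨ r) = {s0, s2, s3, s4, s5, s6}
Sat((¬a ∨ r) ∨ q) = {s0, s2, s3, s4, s5, s6}
EG ((¬a ∨ r) ∨ q): greatest fixpoint, start Z0 = {s0, s2, s3, s4, s5, s6}, keep only states in Sat with some successor in Z. Already a fixed point.
Sat(EG ((¬a ∨ r) ∨ q)) = {s0, s2, s3, s4, s5, s6}
s5 ∈ Sat(EG ((¬a ∨ r) ∨ q)) = {s0, s2, s3, s4, s5, s6}, so the formula holds at s5.

Yes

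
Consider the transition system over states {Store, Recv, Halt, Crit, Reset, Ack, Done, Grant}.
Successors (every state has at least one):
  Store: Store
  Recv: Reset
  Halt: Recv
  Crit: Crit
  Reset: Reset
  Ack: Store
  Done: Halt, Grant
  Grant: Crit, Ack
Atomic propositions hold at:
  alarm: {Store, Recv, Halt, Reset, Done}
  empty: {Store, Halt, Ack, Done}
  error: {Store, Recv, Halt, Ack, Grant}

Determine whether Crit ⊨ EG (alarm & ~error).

No

Sat(~error) = {Crit, Reset, Done}
Sat(alarm & ~error) = {Reset, Done}
EG (alarm & ~error): greatest fixpoint, start Z0 = {Reset, Done}, keep only states in Sat with some successor in Z. Z1 = {Reset}; fixed.
Sat(EG (alarm & ~error)) = {Reset}
Crit ∉ Sat(EG (alarm & ~error)) = {Reset}, so the formula does not hold at Crit.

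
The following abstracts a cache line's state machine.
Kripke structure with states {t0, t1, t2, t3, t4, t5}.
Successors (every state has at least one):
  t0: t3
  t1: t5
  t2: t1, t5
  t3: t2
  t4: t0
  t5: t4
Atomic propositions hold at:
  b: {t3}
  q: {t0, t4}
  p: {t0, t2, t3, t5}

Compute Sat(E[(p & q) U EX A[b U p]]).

Sat(p & q) = {t0}
A[b U p]: least fixpoint, start Z0 = Sat(p) = {t0, t2, t3, t5}, add states in Sat(b) with every successor in Z. Already a fixed point.
Sat(A[b U p]) = {t0, t2, t3, t5}
Sat(EX A[b U p]) = {s : some successor in {t0, t2, t3, t5}} = {t0, t1, t2, t3, t4}
E[(p & q) U EX A[b U p]]: least fixpoint, start Z0 = Sat(EX A[b U p]) = {t0, t1, t2, t3, t4}, add states in Sat(p & q) with some successor in Z. Already a fixed point.
Sat(E[(p & q) U EX A[b U p]]) = {t0, t1, t2, t3, t4}

{t0, t1, t2, t3, t4}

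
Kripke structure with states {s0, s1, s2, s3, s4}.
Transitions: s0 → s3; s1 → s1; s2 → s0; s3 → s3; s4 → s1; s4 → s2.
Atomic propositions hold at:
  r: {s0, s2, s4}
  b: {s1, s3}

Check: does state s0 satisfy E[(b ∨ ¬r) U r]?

Yes

Sat(¬r) = {s1, s3}
Sat(b ∨ ¬r) = {s1, s3}
E[(b ∨ ¬r) U r]: least fixpoint, start Z0 = Sat(r) = {s0, s2, s4}, add states in Sat(b ∨ ¬r) with some successor in Z. Already a fixed point.
Sat(E[(b ∨ ¬r) U r]) = {s0, s2, s4}
s0 ∈ Sat(E[(b ∨ ¬r) U r]) = {s0, s2, s4}, so the formula holds at s0.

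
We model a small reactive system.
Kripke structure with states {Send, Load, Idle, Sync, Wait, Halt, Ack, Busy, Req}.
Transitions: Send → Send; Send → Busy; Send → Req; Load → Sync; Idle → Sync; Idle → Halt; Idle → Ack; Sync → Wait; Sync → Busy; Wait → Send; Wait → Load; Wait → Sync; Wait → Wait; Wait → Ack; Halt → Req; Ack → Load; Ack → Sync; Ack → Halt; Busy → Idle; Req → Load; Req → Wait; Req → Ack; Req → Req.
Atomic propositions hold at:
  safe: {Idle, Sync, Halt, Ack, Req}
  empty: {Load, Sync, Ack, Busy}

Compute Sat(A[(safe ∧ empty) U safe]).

Sat(safe ∧ empty) = {Sync, Ack}
A[(safe ∧ empty) U safe]: least fixpoint, start Z0 = Sat(safe) = {Idle, Sync, Halt, Ack, Req}, add states in Sat(safe ∧ empty) with every successor in Z. Already a fixed point.
Sat(A[(safe ∧ empty) U safe]) = {Idle, Sync, Halt, Ack, Req}

{Idle, Sync, Halt, Ack, Req}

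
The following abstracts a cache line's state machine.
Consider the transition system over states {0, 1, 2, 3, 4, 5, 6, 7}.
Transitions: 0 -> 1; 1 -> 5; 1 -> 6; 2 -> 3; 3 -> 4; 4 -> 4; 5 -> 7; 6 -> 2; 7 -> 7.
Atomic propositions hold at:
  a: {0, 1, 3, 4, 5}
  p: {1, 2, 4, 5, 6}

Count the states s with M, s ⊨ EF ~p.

7

Sat(~p) = {0, 3, 7}
EF ~p: least fixpoint, start Z0 = {0, 3, 7}, add states with some successor in Z. Z1 = {0, 2, 3, 5, 7}; Z2 = {0, 1, 2, 3, 5, 6, 7}; fixed.
Sat(EF ~p) = {0, 1, 2, 3, 5, 6, 7}
|Sat(EF ~p)| = |{0, 1, 2, 3, 5, 6, 7}| = 7.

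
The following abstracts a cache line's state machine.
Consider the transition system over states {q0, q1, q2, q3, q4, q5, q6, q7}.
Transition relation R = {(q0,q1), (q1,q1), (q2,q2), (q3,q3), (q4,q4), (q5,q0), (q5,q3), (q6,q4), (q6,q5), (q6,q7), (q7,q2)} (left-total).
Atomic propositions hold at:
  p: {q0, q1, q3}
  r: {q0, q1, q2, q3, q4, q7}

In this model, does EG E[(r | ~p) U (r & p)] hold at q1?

Sat(~p) = {q2, q4, q5, q6, q7}
Sat(r | ~p) = {q0, q1, q2, q3, q4, q5, q6, q7}
Sat(r & p) = {q0, q1, q3}
E[(r | ~p) U (r & p)]: least fixpoint, start Z0 = Sat((r & p)) = {q0, q1, q3}, add states in Sat(r | ~p) with some successor in Z. Z1 = {q0, q1, q3, q5}; Z2 = {q0, q1, q3, q5, q6}; fixed.
Sat(E[(r | ~p) U (r & p)]) = {q0, q1, q3, q5, q6}
EG E[(r | ~p) U (r & p)]: greatest fixpoint, start Z0 = {q0, q1, q3, q5, q6}, keep only states in Sat with some successor in Z. Already a fixed point.
Sat(EG E[(r | ~p) U (r & p)]) = {q0, q1, q3, q5, q6}
q1 ∈ Sat(EG E[(r | ~p) U (r & p)]) = {q0, q1, q3, q5, q6}, so the formula holds at q1.

Yes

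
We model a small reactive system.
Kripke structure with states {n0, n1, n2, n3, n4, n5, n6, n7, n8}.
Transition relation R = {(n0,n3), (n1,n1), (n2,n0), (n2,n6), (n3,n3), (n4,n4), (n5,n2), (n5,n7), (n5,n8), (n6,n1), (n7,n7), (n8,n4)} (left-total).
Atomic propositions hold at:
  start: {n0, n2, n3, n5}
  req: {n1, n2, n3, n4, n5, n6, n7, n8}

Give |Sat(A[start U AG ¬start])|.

Sat(¬start) = {n1, n4, n6, n7, n8}
AG ¬start: greatest fixpoint, start Z0 = {n1, n4, n6, n7, n8}, keep only states in Sat with every successor in Z. Already a fixed point.
Sat(AG ¬start) = {n1, n4, n6, n7, n8}
A[start U AG ¬start]: least fixpoint, start Z0 = Sat(AG ¬start) = {n1, n4, n6, n7, n8}, add states in Sat(start) with every successor in Z. Already a fixed point.
Sat(A[start U AG ¬start]) = {n1, n4, n6, n7, n8}
|Sat(A[start U AG ¬start])| = |{n1, n4, n6, n7, n8}| = 5.

5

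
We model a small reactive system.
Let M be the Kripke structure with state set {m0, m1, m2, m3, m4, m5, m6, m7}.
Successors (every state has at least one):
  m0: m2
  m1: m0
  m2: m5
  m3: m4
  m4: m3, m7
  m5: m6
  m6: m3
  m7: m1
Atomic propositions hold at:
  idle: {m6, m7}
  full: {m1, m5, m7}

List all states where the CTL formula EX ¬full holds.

{m0, m1, m3, m4, m5, m6}

Sat(¬full) = {m0, m2, m3, m4, m6}
Sat(EX ¬full) = {s : some successor in {m0, m2, m3, m4, m6}} = {m0, m1, m3, m4, m5, m6}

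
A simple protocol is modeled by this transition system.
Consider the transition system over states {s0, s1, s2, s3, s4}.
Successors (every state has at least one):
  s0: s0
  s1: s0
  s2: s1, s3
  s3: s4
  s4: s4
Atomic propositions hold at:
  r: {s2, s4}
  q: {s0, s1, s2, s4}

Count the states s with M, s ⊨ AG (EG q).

EG q: greatest fixpoint, start Z0 = {s0, s1, s2, s4}, keep only states in Sat with some successor in Z. Already a fixed point.
Sat(EG q) = {s0, s1, s2, s4}
AG (EG q): greatest fixpoint, start Z0 = {s0, s1, s2, s4}, keep only states in Sat with every successor in Z. Z1 = {s0, s1, s4}; fixed.
Sat(AG (EG q)) = {s0, s1, s4}
|Sat(AG (EG q))| = |{s0, s1, s4}| = 3.

3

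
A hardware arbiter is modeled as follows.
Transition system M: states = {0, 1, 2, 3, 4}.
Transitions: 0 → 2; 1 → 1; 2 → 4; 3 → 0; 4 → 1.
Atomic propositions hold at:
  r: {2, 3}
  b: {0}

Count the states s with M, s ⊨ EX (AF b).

1

AF b: least fixpoint, start Z0 = {0}, add states with every successor in Z. Z1 = {0, 3}; fixed.
Sat(AF b) = {0, 3}
Sat(EX (AF b)) = {s : some successor in {0, 3}} = {3}
|Sat(EX (AF b))| = |{3}| = 1.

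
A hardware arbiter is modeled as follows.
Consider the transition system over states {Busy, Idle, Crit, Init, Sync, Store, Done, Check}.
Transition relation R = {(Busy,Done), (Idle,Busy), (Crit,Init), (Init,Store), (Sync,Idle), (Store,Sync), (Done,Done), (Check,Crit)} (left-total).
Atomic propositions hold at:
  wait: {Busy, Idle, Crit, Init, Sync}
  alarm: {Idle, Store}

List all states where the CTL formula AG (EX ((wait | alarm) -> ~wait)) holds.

{Busy, Done}

Sat(wait | alarm) = {Busy, Idle, Crit, Init, Sync, Store}
Sat(~wait) = {Store, Done, Check}
Sat((wait | alarm) -> ~wait) = {Store, Done, Check}
Sat(EX ((wait | alarm) -> ~wait)) = {s : some successor in {Store, Done, Check}} = {Busy, Init, Done}
AG (EX ((wait | alarm) -> ~wait)): greatest fixpoint, start Z0 = {Busy, Init, Done}, keep only states in Sat with every successor in Z. Z1 = {Busy, Done}; fixed.
Sat(AG (EX ((wait | alarm) -> ~wait))) = {Busy, Done}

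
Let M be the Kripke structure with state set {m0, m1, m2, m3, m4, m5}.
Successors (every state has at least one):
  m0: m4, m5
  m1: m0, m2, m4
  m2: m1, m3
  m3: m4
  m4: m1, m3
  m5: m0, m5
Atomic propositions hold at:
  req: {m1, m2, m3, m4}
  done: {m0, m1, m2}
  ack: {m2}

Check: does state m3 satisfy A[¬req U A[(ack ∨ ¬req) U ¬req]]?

Sat(¬req) = {m0, m5}
Sat(ack ∨ ¬req) = {m0, m2, m5}
A[(ack ∨ ¬req) U ¬req]: least fixpoint, start Z0 = Sat(¬req) = {m0, m5}, add states in Sat(ack ∨ ¬req) with every successor in Z. Already a fixed point.
Sat(A[(ack ∨ ¬req) U ¬req]) = {m0, m5}
A[¬req U A[(ack ∨ ¬req) U ¬req]]: least fixpoint, start Z0 = Sat(A[(ack ∨ ¬req) U ¬req]) = {m0, m5}, add states in Sat(¬req) with every successor in Z. Already a fixed point.
Sat(A[¬req U A[(ack ∨ ¬req) U ¬req]]) = {m0, m5}
m3 ∉ Sat(A[¬req U A[(ack ∨ ¬req) U ¬req]]) = {m0, m5}, so the formula does not hold at m3.

No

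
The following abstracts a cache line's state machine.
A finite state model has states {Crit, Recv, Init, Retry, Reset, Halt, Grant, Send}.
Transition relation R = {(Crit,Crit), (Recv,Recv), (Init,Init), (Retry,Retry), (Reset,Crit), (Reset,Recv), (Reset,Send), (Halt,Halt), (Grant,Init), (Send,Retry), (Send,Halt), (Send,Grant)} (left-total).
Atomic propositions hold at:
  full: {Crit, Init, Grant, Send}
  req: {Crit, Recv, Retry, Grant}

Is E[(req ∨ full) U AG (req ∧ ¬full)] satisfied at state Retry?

Yes

Sat(req ∨ full) = {Crit, Recv, Init, Retry, Grant, Send}
Sat(¬full) = {Recv, Retry, Reset, Halt}
Sat(req ∧ ¬full) = {Recv, Retry}
AG (req ∧ ¬full): greatest fixpoint, start Z0 = {Recv, Retry}, keep only states in Sat with every successor in Z. Already a fixed point.
Sat(AG (req ∧ ¬full)) = {Recv, Retry}
E[(req ∨ full) U AG (req ∧ ¬full)]: least fixpoint, start Z0 = Sat(AG (req ∧ ¬full)) = {Recv, Retry}, add states in Sat(req ∨ full) with some successor in Z. Z1 = {Recv, Retry, Send}; fixed.
Sat(E[(req ∨ full) U AG (req ∧ ¬full)]) = {Recv, Retry, Send}
Retry ∈ Sat(E[(req ∨ full) U AG (req ∧ ¬full)]) = {Recv, Retry, Send}, so the formula holds at Retry.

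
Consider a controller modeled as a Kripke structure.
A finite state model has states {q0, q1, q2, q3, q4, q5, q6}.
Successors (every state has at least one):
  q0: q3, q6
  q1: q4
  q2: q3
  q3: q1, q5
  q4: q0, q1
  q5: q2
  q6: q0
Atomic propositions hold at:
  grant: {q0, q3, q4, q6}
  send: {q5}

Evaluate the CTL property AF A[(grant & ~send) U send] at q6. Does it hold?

No

Sat(~send) = {q0, q1, q2, q3, q4, q6}
Sat(grant & ~send) = {q0, q3, q4, q6}
A[(grant & ~send) U send]: least fixpoint, start Z0 = Sat(send) = {q5}, add states in Sat(grant & ~send) with every successor in Z. Already a fixed point.
Sat(A[(grant & ~send) U send]) = {q5}
AF A[(grant & ~send) U send]: least fixpoint, start Z0 = {q5}, add states with every successor in Z. Already a fixed point.
Sat(AF A[(grant & ~send) U send]) = {q5}
q6 ∉ Sat(AF A[(grant & ~send) U send]) = {q5}, so the formula does not hold at q6.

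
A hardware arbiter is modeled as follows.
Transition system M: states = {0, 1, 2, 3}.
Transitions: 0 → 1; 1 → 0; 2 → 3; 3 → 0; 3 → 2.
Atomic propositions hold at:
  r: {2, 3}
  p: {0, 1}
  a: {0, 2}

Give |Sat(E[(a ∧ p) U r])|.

2

Sat(a ∧ p) = {0}
E[(a ∧ p) U r]: least fixpoint, start Z0 = Sat(r) = {2, 3}, add states in Sat(a ∧ p) with some successor in Z. Already a fixed point.
Sat(E[(a ∧ p) U r]) = {2, 3}
|Sat(E[(a ∧ p) U r])| = |{2, 3}| = 2.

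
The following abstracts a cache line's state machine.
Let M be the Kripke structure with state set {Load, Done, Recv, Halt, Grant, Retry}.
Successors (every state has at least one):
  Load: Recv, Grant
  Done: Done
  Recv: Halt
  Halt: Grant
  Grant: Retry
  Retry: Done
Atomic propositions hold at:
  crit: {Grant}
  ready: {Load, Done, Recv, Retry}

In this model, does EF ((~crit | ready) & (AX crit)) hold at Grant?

Sat(~crit) = {Load, Done, Recv, Halt, Retry}
Sat(~crit | ready) = {Load, Done, Recv, Halt, Retry}
Sat(AX crit) = {s : every successor in {Grant}} = {Halt}
Sat((~crit | ready) & (AX crit)) = {Halt}
EF ((~crit | ready) & (AX crit)): least fixpoint, start Z0 = {Halt}, add states with some successor in Z. Z1 = {Recv, Halt}; Z2 = {Load, Recv, Halt}; fixed.
Sat(EF ((~crit | ready) & (AX crit))) = {Load, Recv, Halt}
Grant ∉ Sat(EF ((~crit | ready) & (AX crit))) = {Load, Recv, Halt}, so the formula does not hold at Grant.

No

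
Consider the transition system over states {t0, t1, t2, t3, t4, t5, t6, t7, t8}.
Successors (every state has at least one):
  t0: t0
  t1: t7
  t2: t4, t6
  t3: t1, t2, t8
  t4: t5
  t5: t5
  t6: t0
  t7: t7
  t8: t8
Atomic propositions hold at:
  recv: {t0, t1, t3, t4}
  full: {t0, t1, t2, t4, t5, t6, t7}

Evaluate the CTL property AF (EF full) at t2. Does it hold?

EF full: least fixpoint, start Z0 = {t0, t1, t2, t4, t5, t6, t7}, add states with some successor in Z. Z1 = {t0, t1, t2, t3, t4, t5, t6, t7}; fixed.
Sat(EF full) = {t0, t1, t2, t3, t4, t5, t6, t7}
AF (EF full): least fixpoint, start Z0 = {t0, t1, t2, t3, t4, t5, t6, t7}, add states with every successor in Z. Already a fixed point.
Sat(AF (EF full)) = {t0, t1, t2, t3, t4, t5, t6, t7}
t2 ∈ Sat(AF (EF full)) = {t0, t1, t2, t3, t4, t5, t6, t7}, so the formula holds at t2.

Yes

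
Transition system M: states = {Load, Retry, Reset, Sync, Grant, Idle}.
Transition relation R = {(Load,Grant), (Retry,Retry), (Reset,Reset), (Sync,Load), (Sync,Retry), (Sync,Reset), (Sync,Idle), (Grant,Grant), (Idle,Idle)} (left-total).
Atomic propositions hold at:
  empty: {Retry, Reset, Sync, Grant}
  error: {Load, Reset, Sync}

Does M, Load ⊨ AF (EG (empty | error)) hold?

Yes

Sat(empty | error) = {Load, Retry, Reset, Sync, Grant}
EG (empty | error): greatest fixpoint, start Z0 = {Load, Retry, Reset, Sync, Grant}, keep only states in Sat with some successor in Z. Already a fixed point.
Sat(EG (empty | error)) = {Load, Retry, Reset, Sync, Grant}
AF (EG (empty | error)): least fixpoint, start Z0 = {Load, Retry, Reset, Sync, Grant}, add states with every successor in Z. Already a fixed point.
Sat(AF (EG (empty | error))) = {Load, Retry, Reset, Sync, Grant}
Load ∈ Sat(AF (EG (empty | error))) = {Load, Retry, Reset, Sync, Grant}, so the formula holds at Load.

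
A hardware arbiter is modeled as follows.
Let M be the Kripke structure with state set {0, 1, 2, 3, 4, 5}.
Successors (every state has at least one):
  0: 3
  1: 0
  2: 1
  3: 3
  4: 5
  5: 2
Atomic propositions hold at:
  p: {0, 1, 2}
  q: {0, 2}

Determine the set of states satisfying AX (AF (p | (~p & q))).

Sat(~p) = {3, 4, 5}
Sat(~p & q) = ∅
Sat(p | (~p & q)) = {0, 1, 2}
AF (p | (~p & q)): least fixpoint, start Z0 = {0, 1, 2}, add states with every successor in Z. Z1 = {0, 1, 2, 5}; Z2 = {0, 1, 2, 4, 5}; fixed.
Sat(AF (p | (~p & q))) = {0, 1, 2, 4, 5}
Sat(AX (AF (p | (~p & q)))) = {s : every successor in {0, 1, 2, 4, 5}} = {1, 2, 4, 5}

{1, 2, 4, 5}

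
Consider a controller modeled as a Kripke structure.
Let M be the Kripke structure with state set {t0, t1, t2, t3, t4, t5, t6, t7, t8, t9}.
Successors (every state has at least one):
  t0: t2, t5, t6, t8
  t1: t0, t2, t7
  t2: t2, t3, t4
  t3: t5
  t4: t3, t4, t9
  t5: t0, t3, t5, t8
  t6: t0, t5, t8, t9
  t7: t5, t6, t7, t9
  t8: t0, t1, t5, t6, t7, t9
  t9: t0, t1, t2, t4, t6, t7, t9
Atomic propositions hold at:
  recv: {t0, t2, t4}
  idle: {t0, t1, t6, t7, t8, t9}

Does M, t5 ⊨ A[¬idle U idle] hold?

Sat(¬idle) = {t2, t3, t4, t5}
A[¬idle U idle]: least fixpoint, start Z0 = Sat(idle) = {t0, t1, t6, t7, t8, t9}, add states in Sat(¬idle) with every successor in Z. Already a fixed point.
Sat(A[¬idle U idle]) = {t0, t1, t6, t7, t8, t9}
t5 ∉ Sat(A[¬idle U idle]) = {t0, t1, t6, t7, t8, t9}, so the formula does not hold at t5.

No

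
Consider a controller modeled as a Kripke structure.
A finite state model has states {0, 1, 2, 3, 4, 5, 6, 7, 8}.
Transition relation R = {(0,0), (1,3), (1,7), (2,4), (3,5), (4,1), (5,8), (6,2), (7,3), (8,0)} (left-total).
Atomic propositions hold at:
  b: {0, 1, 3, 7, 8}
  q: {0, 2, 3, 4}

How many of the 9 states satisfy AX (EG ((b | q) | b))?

Sat(b | q) = {0, 1, 2, 3, 4, 7, 8}
Sat((b | q) | b) = {0, 1, 2, 3, 4, 7, 8}
EG ((b | q) | b): greatest fixpoint, start Z0 = {0, 1, 2, 3, 4, 7, 8}, keep only states in Sat with some successor in Z. Z1 = {0, 1, 2, 4, 7, 8}; Z2 = {0, 1, 2, 4, 8}; Z3 = {0, 2, 4, 8}; Z4 = {0, 2, 8}; Z5 = {0, 8}; fixed.
Sat(EG ((b | q) | b)) = {0, 8}
Sat(AX (EG ((b | q) | b))) = {s : every successor in {0, 8}} = {0, 5, 8}
|Sat(AX (EG ((b | q) | b)))| = |{0, 5, 8}| = 3.

3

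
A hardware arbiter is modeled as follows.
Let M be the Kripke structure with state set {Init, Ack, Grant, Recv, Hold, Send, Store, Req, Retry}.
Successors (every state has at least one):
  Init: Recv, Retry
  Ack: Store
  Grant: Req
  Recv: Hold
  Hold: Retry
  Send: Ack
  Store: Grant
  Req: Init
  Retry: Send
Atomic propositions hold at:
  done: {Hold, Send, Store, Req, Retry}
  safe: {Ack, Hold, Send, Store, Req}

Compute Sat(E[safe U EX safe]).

Sat(EX safe) = {s : some successor in {Ack, Hold, Send, Store, Req}} = {Ack, Grant, Recv, Send, Retry}
E[safe U EX safe]: least fixpoint, start Z0 = Sat(EX safe) = {Ack, Grant, Recv, Send, Retry}, add states in Sat(safe) with some successor in Z. Z1 = {Ack, Grant, Recv, Hold, Send, Store, Retry}; fixed.
Sat(E[safe U EX safe]) = {Ack, Grant, Recv, Hold, Send, Store, Retry}

{Ack, Grant, Recv, Hold, Send, Store, Retry}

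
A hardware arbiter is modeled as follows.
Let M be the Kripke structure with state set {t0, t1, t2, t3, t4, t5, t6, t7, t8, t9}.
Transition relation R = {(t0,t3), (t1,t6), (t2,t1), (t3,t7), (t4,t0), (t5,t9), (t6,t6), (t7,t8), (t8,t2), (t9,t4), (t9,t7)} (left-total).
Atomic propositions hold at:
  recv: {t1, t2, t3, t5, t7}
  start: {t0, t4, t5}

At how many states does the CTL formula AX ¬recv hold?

Sat(¬recv) = {t0, t4, t6, t8, t9}
Sat(AX ¬recv) = {s : every successor in {t0, t4, t6, t8, t9}} = {t1, t4, t5, t6, t7}
|Sat(AX ¬recv)| = |{t1, t4, t5, t6, t7}| = 5.

5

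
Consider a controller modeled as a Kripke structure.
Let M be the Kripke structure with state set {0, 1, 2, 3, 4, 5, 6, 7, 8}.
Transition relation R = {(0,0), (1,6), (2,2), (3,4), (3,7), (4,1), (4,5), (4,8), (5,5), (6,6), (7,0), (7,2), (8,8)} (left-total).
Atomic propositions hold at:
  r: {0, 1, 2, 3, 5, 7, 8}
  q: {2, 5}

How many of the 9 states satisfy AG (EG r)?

5

EG r: greatest fixpoint, start Z0 = {0, 1, 2, 3, 5, 7, 8}, keep only states in Sat with some successor in Z. Z1 = {0, 2, 3, 5, 7, 8}; fixed.
Sat(EG r) = {0, 2, 3, 5, 7, 8}
AG (EG r): greatest fixpoint, start Z0 = {0, 2, 3, 5, 7, 8}, keep only states in Sat with every successor in Z. Z1 = {0, 2, 5, 7, 8}; fixed.
Sat(AG (EG r)) = {0, 2, 5, 7, 8}
|Sat(AG (EG r))| = |{0, 2, 5, 7, 8}| = 5.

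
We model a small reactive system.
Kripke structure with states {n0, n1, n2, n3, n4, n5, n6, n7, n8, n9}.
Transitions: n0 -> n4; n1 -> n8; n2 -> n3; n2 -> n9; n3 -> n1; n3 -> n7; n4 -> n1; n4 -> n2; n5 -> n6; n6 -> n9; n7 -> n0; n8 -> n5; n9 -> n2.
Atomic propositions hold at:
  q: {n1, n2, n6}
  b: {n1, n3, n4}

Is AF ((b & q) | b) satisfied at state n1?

Yes

Sat(b & q) = {n1}
Sat((b & q) | b) = {n1, n3, n4}
AF ((b & q) | b): least fixpoint, start Z0 = {n1, n3, n4}, add states with every successor in Z. Z1 = {n0, n1, n3, n4}; Z2 = {n0, n1, n3, n4, n7}; fixed.
Sat(AF ((b & q) | b)) = {n0, n1, n3, n4, n7}
n1 ∈ Sat(AF ((b & q) | b)) = {n0, n1, n3, n4, n7}, so the formula holds at n1.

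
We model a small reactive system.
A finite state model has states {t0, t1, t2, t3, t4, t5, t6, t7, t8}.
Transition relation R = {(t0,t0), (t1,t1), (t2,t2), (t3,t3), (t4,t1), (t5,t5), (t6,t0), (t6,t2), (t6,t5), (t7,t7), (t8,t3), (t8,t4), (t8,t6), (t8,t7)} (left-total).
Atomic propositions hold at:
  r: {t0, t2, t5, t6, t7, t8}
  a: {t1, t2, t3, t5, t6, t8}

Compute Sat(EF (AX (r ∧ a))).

{t2, t5, t6, t8}

Sat(r ∧ a) = {t2, t5, t6, t8}
Sat(AX (r ∧ a)) = {s : every successor in {t2, t5, t6, t8}} = {t2, t5}
EF (AX (r ∧ a)): least fixpoint, start Z0 = {t2, t5}, add states with some successor in Z. Z1 = {t2, t5, t6}; Z2 = {t2, t5, t6, t8}; fixed.
Sat(EF (AX (r ∧ a))) = {t2, t5, t6, t8}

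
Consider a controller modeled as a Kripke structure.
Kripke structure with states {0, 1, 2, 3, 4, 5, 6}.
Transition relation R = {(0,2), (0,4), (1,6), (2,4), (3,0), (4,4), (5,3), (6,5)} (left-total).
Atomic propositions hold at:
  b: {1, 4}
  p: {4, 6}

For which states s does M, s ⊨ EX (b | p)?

Sat(b | p) = {1, 4, 6}
Sat(EX (b | p)) = {s : some successor in {1, 4, 6}} = {0, 1, 2, 4}

{0, 1, 2, 4}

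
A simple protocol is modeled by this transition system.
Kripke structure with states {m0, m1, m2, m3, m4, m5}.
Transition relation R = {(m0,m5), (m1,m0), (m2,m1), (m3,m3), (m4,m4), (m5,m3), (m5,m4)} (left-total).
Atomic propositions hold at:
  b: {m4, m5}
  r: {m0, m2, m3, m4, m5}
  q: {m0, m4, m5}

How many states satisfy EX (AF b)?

5

AF b: least fixpoint, start Z0 = {m4, m5}, add states with every successor in Z. Z1 = {m0, m4, m5}; Z2 = {m0, m1, m4, m5}; Z3 = {m0, m1, m2, m4, m5}; fixed.
Sat(AF b) = {m0, m1, m2, m4, m5}
Sat(EX (AF b)) = {s : some successor in {m0, m1, m2, m4, m5}} = {m0, m1, m2, m4, m5}
|Sat(EX (AF b))| = |{m0, m1, m2, m4, m5}| = 5.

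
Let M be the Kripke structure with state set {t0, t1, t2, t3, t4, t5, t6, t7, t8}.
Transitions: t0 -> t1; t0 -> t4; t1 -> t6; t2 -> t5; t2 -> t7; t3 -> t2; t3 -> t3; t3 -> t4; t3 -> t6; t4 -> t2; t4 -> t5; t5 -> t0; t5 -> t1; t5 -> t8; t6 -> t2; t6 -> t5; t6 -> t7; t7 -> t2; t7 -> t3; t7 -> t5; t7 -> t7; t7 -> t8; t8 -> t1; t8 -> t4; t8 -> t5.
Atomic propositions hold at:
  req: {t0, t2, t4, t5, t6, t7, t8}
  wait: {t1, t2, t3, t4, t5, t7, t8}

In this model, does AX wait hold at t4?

Yes

Sat(AX wait) = {s : every successor in {t1, t2, t3, t4, t5, t7, t8}} = {t0, t2, t4, t6, t7, t8}
t4 ∈ Sat(AX wait) = {t0, t2, t4, t6, t7, t8}, so the formula holds at t4.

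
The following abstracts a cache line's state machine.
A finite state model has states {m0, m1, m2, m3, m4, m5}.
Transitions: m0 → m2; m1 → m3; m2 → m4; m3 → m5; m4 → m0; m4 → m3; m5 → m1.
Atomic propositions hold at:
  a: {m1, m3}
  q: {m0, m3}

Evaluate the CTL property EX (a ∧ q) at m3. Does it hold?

Sat(a ∧ q) = {m3}
Sat(EX (a ∧ q)) = {s : some successor in {m3}} = {m1, m4}
m3 ∉ Sat(EX (a ∧ q)) = {m1, m4}, so the formula does not hold at m3.

No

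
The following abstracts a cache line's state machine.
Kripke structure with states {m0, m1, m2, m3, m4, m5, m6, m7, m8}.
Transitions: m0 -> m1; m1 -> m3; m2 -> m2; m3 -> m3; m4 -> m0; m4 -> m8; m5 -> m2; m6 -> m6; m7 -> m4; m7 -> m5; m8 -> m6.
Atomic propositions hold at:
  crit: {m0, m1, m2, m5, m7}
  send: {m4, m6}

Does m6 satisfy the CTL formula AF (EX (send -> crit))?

No

Sat(send -> crit) = {m0, m1, m2, m3, m5, m7, m8}
Sat(EX (send -> crit)) = {s : some successor in {m0, m1, m2, m3, m5, m7, m8}} = {m0, m1, m2, m3, m4, m5, m7}
AF (EX (send -> crit)): least fixpoint, start Z0 = {m0, m1, m2, m3, m4, m5, m7}, add states with every successor in Z. Already a fixed point.
Sat(AF (EX (send -> crit))) = {m0, m1, m2, m3, m4, m5, m7}
m6 ∉ Sat(AF (EX (send -> crit))) = {m0, m1, m2, m3, m4, m5, m7}, so the formula does not hold at m6.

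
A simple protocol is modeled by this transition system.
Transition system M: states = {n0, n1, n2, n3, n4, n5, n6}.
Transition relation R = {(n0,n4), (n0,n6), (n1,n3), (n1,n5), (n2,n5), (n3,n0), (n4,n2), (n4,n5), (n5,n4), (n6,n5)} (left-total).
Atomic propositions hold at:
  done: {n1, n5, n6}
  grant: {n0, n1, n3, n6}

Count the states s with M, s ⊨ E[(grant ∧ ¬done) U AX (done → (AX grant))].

Sat(¬done) = {n0, n2, n3, n4}
Sat(grant ∧ ¬done) = {n0, n3}
Sat(AX grant) = {s : every successor in {n0, n1, n3, n6}} = {n3}
Sat(done → (AX grant)) = {n0, n2, n3, n4}
Sat(AX (done → (AX grant))) = {s : every successor in {n0, n2, n3, n4}} = {n3, n5}
E[(grant ∧ ¬done) U AX (done → (AX grant))]: least fixpoint, start Z0 = Sat(AX (done → (AX grant))) = {n3, n5}, add states in Sat(grant ∧ ¬done) with some successor in Z. Already a fixed point.
Sat(E[(grant ∧ ¬done) U AX (done → (AX grant))]) = {n3, n5}
|Sat(E[(grant ∧ ¬done) U AX (done → (AX grant))])| = |{n3, n5}| = 2.

2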